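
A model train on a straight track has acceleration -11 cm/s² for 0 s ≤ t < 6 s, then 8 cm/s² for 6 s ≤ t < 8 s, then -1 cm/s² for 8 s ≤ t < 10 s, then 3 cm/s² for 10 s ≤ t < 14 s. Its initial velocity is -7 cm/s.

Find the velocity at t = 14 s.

Δv equals the area under the a-t graph; then v = v₀ + Δv.
0–6 s: -11 × 6 = -66 cm/s
6–8 s: 8 × 2 = 16 cm/s
8–10 s: -1 × 2 = -2 cm/s
10–14 s: 3 × 4 = 12 cm/s
Δv = -40 cm/s, so v(14) = -7 + (-40) = -47 cm/s.

-47 cm/s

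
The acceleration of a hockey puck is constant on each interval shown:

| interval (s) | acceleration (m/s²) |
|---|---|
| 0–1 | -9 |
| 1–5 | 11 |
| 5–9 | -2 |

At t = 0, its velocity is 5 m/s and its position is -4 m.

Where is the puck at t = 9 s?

On each constant-a segment, Δv = aΔt and Δx = v₀Δt + ½aΔt²; chain segment to segment.
0–1 s: v starts 5 m/s; Δx = 5·1 + ½·-9·1² = 0.5 m; v ends -4 m/s.
1–5 s: v starts -4 m/s; Δx = -4·4 + ½·11·4² = 72 m; v ends 40 m/s.
5–9 s: v starts 40 m/s; Δx = 40·4 + ½·-2·4² = 144 m; v ends 32 m/s.
x(9) = -4 + Σ Δx = 212.5 m.

212.5 m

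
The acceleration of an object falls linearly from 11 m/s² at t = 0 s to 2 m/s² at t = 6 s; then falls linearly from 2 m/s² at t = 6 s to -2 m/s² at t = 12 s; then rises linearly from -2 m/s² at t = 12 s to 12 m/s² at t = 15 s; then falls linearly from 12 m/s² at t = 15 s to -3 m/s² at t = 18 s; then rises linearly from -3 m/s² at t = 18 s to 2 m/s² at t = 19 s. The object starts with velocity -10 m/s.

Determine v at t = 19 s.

Δv equals the area under the a-t graph; then v = v₀ + Δv.
0–6 s: ½(11 + 2)(6) = 39 m/s
6–12 s: ½(2 + -2)(6) = 0 m/s
12–15 s: ½(-2 + 12)(3) = 15 m/s
15–18 s: ½(12 + -3)(3) = 13.5 m/s
18–19 s: ½(-3 + 2)(1) = -0.5 m/s
Δv = 67 m/s, so v(19) = -10 + (67) = 57 m/s.

57 m/s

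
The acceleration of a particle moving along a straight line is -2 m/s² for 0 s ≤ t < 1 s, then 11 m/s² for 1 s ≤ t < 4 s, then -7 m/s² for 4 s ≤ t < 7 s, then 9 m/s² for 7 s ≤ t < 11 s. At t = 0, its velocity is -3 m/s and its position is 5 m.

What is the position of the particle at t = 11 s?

188 m

On each constant-a segment, Δv = aΔt and Δx = v₀Δt + ½aΔt²; chain segment to segment.
0–1 s: v starts -3 m/s; Δx = -3·1 + ½·-2·1² = -4 m; v ends -5 m/s.
1–4 s: v starts -5 m/s; Δx = -5·3 + ½·11·3² = 34.5 m; v ends 28 m/s.
4–7 s: v starts 28 m/s; Δx = 28·3 + ½·-7·3² = 52.5 m; v ends 7 m/s.
7–11 s: v starts 7 m/s; Δx = 7·4 + ½·9·4² = 100 m; v ends 43 m/s.
x(11) = 5 + Σ Δx = 188 m.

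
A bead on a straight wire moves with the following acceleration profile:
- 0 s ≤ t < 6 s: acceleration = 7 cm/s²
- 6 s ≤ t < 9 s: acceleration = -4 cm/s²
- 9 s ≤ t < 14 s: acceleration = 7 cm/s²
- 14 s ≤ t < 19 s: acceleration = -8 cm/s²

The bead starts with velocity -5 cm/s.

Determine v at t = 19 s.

Δv equals the area under the a-t graph; then v = v₀ + Δv.
0–6 s: 7 × 6 = 42 cm/s
6–9 s: -4 × 3 = -12 cm/s
9–14 s: 7 × 5 = 35 cm/s
14–19 s: -8 × 5 = -40 cm/s
Δv = 25 cm/s, so v(19) = -5 + (25) = 20 cm/s.

20 cm/s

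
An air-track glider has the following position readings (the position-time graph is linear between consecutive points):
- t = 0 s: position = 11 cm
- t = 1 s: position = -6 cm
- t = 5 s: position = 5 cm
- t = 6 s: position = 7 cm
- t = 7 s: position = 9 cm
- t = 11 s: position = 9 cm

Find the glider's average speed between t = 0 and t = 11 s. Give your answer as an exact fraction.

32/11 cm/s

Average speed = (total path length)/(elapsed time); on a piecewise-linear x-t graph the path length is Σ|Δx|.
0–1 s: |Δx| = |-6 − 11| = 17 cm
1–5 s: |Δx| = |5 − -6| = 11 cm
5–6 s: |Δx| = |7 − 5| = 2 cm
6–7 s: |Δx| = |9 − 7| = 2 cm
7–11 s: |Δx| = |9 − 9| = 0 cm
Total path = 32 cm; average speed = 32/11 = 32/11 cm/s.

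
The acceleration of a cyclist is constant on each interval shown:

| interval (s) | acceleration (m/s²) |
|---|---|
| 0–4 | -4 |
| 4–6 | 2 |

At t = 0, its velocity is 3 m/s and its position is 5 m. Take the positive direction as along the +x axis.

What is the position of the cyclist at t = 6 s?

On each constant-a segment, Δv = aΔt and Δx = v₀Δt + ½aΔt²; chain segment to segment.
0–4 s: v starts 3 m/s; Δx = 3·4 + ½·-4·4² = -20 m; v ends -13 m/s.
4–6 s: v starts -13 m/s; Δx = -13·2 + ½·2·2² = -22 m; v ends -9 m/s.
x(6) = 5 + Σ Δx = -37 m.

-37 m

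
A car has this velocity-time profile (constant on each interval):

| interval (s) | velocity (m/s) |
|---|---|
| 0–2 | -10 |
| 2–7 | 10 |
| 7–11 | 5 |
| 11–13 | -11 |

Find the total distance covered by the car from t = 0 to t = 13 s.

112 m

Total distance travelled is ∫|v| dt — sum the magnitudes of each area piece.
0–2 s: |-10| × 2 = 20 m
2–7 s: |10| × 5 = 50 m
7–11 s: |5| × 4 = 20 m
11–13 s: |-11| × 2 = 22 m
Total distance = 112 m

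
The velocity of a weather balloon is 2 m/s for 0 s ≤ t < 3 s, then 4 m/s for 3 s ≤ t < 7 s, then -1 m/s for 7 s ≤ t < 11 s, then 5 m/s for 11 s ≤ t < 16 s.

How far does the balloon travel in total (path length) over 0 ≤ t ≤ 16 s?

51 m

Distance (not displacement) is the total path length: add the absolute areas under v-t.
0–3 s: |2| × 3 = 6 m
3–7 s: |4| × 4 = 16 m
7–11 s: |-1| × 4 = 4 m
11–16 s: |5| × 5 = 25 m
Total distance = 51 m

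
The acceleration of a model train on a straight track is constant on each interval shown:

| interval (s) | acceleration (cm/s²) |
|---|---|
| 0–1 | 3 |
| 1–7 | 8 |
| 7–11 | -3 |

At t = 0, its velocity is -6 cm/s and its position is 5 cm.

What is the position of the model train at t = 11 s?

282.5 cm

On each constant-a segment, Δv = aΔt and Δx = v₀Δt + ½aΔt²; chain segment to segment.
0–1 s: v starts -6 cm/s; Δx = -6·1 + ½·3·1² = -4.5 cm; v ends -3 cm/s.
1–7 s: v starts -3 cm/s; Δx = -3·6 + ½·8·6² = 126 cm; v ends 45 cm/s.
7–11 s: v starts 45 cm/s; Δx = 45·4 + ½·-3·4² = 156 cm; v ends 33 cm/s.
x(11) = 5 + Σ Δx = 282.5 cm.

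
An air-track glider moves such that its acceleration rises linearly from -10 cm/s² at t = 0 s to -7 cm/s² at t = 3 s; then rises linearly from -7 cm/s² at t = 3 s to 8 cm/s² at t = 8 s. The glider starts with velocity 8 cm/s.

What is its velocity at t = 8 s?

Δv equals the area under the a-t graph; then v = v₀ + Δv.
0–3 s: ½(-10 + -7)(3) = -25.5 cm/s
3–8 s: ½(-7 + 8)(5) = 2.5 cm/s
Δv = -23 cm/s, so v(8) = 8 + (-23) = -15 cm/s.

-15 cm/s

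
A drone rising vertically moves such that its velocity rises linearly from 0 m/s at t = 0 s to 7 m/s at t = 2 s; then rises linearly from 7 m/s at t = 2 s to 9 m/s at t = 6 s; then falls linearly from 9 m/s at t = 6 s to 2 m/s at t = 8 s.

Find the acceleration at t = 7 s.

-3.5 m/s²

Acceleration is the slope of the v-t graph on 6–8 s: (2 − 9)/(8 − 6) = -3.5 m/s².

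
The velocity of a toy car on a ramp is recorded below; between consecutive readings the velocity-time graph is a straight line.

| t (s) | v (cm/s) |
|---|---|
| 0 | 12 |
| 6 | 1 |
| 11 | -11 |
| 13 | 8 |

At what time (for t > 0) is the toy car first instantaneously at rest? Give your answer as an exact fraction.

t = 77/12 s

v changes sign on 6–11 s (from 1 to -11); the graph is linear there, so v = 0 at t = 6 + (-1)·(11 − 6)/(-11 − 1) = 77/12 s.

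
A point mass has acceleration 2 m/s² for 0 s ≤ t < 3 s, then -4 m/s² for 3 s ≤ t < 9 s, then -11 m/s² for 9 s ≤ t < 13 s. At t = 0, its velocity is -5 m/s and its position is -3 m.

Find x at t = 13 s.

-255 m

On each constant-a segment, Δv = aΔt and Δx = v₀Δt + ½aΔt²; chain segment to segment.
0–3 s: v starts -5 m/s; Δx = -5·3 + ½·2·3² = -6 m; v ends 1 m/s.
3–9 s: v starts 1 m/s; Δx = 1·6 + ½·-4·6² = -66 m; v ends -23 m/s.
9–13 s: v starts -23 m/s; Δx = -23·4 + ½·-11·4² = -180 m; v ends -67 m/s.
x(13) = -3 + Σ Δx = -255 m.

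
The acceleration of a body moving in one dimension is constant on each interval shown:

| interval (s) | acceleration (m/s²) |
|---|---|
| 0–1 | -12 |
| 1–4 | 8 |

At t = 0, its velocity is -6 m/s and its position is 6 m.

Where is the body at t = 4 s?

On each constant-a segment, Δv = aΔt and Δx = v₀Δt + ½aΔt²; chain segment to segment.
0–1 s: v starts -6 m/s; Δx = -6·1 + ½·-12·1² = -12 m; v ends -18 m/s.
1–4 s: v starts -18 m/s; Δx = -18·3 + ½·8·3² = -18 m; v ends 6 m/s.
x(4) = 6 + Σ Δx = -24 m.

-24 m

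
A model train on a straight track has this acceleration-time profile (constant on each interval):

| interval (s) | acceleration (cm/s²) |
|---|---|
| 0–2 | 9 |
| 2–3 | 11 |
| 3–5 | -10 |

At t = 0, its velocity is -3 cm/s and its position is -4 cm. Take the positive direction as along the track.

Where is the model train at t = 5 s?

60.5 cm

On each constant-a segment, Δv = aΔt and Δx = v₀Δt + ½aΔt²; chain segment to segment.
0–2 s: v starts -3 cm/s; Δx = -3·2 + ½·9·2² = 12 cm; v ends 15 cm/s.
2–3 s: v starts 15 cm/s; Δx = 15·1 + ½·11·1² = 20.5 cm; v ends 26 cm/s.
3–5 s: v starts 26 cm/s; Δx = 26·2 + ½·-10·2² = 32 cm; v ends 6 cm/s.
x(5) = -4 + Σ Δx = 60.5 cm.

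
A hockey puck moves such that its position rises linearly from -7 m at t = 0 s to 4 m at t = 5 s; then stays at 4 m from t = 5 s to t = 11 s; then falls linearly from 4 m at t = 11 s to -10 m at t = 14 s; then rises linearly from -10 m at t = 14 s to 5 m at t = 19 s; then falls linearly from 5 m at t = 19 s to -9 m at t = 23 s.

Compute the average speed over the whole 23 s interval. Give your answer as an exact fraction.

54/23 m/s

Average speed = (total path length)/(elapsed time); on a piecewise-linear x-t graph the path length is Σ|Δx|.
0–5 s: |Δx| = |4 − -7| = 11 m
5–11 s: |Δx| = |4 − 4| = 0 m
11–14 s: |Δx| = |-10 − 4| = 14 m
14–19 s: |Δx| = |5 − -10| = 15 m
19–23 s: |Δx| = |-9 − 5| = 14 m
Total path = 54 m; average speed = 54/23 = 54/23 m/s.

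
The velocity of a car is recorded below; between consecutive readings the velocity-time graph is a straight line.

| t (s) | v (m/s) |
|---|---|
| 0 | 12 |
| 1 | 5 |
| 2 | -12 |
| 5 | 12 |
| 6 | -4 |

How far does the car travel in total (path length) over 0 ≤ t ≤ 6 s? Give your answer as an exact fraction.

620/17 m

Total distance travelled is ∫|v| dt — sum the magnitudes of each area piece.
0–1 s: |½(12 + 5)(1)| = 8.5 m
1–2 s: v = 0 at t = 22/17 s; triangle areas 25/34 + 72/17 = 169/34 m
2–5 s: v = 0 at t = 3.5 s; triangle areas 9 + 9 = 18 m
5–6 s: v = 0 at t = 5.75 s; triangle areas 4.5 + 0.5 = 5 m
Total distance = 620/17 m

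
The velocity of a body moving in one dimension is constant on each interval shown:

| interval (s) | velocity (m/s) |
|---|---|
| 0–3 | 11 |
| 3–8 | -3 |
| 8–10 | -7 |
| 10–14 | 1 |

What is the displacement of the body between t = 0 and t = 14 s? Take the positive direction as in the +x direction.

8 m

Net displacement equals the area under the velocity-time graph (areas below the axis count negative).
0–3 s: 11 × 3 = 33 m
3–8 s: -3 × 5 = -15 m
8–10 s: -7 × 2 = -14 m
10–14 s: 1 × 4 = 4 m
Net displacement = 8 m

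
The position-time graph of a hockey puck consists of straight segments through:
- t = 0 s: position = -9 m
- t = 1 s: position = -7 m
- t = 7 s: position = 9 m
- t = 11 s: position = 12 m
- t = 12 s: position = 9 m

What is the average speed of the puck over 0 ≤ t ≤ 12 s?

Average speed = (total path length)/(elapsed time); on a piecewise-linear x-t graph the path length is Σ|Δx|.
0–1 s: |Δx| = |-7 − -9| = 2 m
1–7 s: |Δx| = |9 − -7| = 16 m
7–11 s: |Δx| = |12 − 9| = 3 m
11–12 s: |Δx| = |9 − 12| = 3 m
Total path = 24 m; average speed = 24/12 = 2 m/s.

2 m/s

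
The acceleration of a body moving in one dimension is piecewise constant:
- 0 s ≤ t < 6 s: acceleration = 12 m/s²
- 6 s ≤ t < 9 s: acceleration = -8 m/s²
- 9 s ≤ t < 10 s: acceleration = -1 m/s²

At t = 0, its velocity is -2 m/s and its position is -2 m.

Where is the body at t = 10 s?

On each constant-a segment, Δv = aΔt and Δx = v₀Δt + ½aΔt²; chain segment to segment.
0–6 s: v starts -2 m/s; Δx = -2·6 + ½·12·6² = 204 m; v ends 70 m/s.
6–9 s: v starts 70 m/s; Δx = 70·3 + ½·-8·3² = 174 m; v ends 46 m/s.
9–10 s: v starts 46 m/s; Δx = 46·1 + ½·-1·1² = 45.5 m; v ends 45 m/s.
x(10) = -2 + Σ Δx = 421.5 m.

421.5 m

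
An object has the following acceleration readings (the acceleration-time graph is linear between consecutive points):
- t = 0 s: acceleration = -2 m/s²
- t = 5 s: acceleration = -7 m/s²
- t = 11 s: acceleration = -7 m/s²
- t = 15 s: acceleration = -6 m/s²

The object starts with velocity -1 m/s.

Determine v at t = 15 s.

Δv equals the area under the a-t graph; then v = v₀ + Δv.
0–5 s: ½(-2 + -7)(5) = -22.5 m/s
5–11 s: -7 × 6 = -42 m/s
11–15 s: ½(-7 + -6)(4) = -26 m/s
Δv = -90.5 m/s, so v(15) = -1 + (-90.5) = -91.5 m/s.

-91.5 m/s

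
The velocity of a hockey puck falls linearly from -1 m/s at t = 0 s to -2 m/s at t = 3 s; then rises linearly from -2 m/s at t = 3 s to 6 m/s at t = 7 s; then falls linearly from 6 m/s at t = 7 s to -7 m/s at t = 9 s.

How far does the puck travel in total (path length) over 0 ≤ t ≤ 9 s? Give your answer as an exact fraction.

547/26 m

Total distance travelled is ∫|v| dt — sum the magnitudes of each area piece.
0–3 s: |½(-1 + -2)(3)| = 4.5 m
3–7 s: v = 0 at t = 4 s; triangle areas 1 + 9 = 10 m
7–9 s: v = 0 at t = 103/13 s; triangle areas 36/13 + 49/13 = 85/13 m
Total distance = 547/26 m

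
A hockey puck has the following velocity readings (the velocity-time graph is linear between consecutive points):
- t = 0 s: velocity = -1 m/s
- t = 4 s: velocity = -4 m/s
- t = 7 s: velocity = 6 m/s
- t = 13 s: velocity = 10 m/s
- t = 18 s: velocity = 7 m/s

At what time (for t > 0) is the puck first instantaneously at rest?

v changes sign on 4–7 s (from -4 to 6); the graph is linear there, so v = 0 at t = 4 + (4)·(7 − 4)/(6 − -4) = 5.2 s.

t = 5.2 s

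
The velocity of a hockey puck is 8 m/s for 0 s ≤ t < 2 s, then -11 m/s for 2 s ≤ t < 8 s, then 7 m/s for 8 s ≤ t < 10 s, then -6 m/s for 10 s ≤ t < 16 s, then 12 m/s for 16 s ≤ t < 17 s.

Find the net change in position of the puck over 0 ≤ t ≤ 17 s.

Net displacement equals the area under the velocity-time graph (areas below the axis count negative).
0–2 s: 8 × 2 = 16 m
2–8 s: -11 × 6 = -66 m
8–10 s: 7 × 2 = 14 m
10–16 s: -6 × 6 = -36 m
16–17 s: 12 × 1 = 12 m
Net displacement = -60 m

-60 m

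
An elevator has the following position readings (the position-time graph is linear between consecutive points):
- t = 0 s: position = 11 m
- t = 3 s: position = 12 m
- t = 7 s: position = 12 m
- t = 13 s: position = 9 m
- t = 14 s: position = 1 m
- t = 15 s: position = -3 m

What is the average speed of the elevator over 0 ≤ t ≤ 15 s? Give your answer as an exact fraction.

Average speed = (total path length)/(elapsed time); on a piecewise-linear x-t graph the path length is Σ|Δx|.
0–3 s: |Δx| = |12 − 11| = 1 m
3–7 s: |Δx| = |12 − 12| = 0 m
7–13 s: |Δx| = |9 − 12| = 3 m
13–14 s: |Δx| = |1 − 9| = 8 m
14–15 s: |Δx| = |-3 − 1| = 4 m
Total path = 16 m; average speed = 16/15 = 16/15 m/s.

16/15 m/s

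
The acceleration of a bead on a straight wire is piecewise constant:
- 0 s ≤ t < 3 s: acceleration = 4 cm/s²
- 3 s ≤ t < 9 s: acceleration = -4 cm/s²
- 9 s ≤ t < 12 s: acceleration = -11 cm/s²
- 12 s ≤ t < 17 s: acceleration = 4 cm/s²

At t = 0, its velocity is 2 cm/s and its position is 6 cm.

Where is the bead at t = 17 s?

-202.5 cm

On each constant-a segment, Δv = aΔt and Δx = v₀Δt + ½aΔt²; chain segment to segment.
0–3 s: v starts 2 cm/s; Δx = 2·3 + ½·4·3² = 24 cm; v ends 14 cm/s.
3–9 s: v starts 14 cm/s; Δx = 14·6 + ½·-4·6² = 12 cm; v ends -10 cm/s.
9–12 s: v starts -10 cm/s; Δx = -10·3 + ½·-11·3² = -79.5 cm; v ends -43 cm/s.
12–17 s: v starts -43 cm/s; Δx = -43·5 + ½·4·5² = -165 cm; v ends -23 cm/s.
x(17) = 6 + Σ Δx = -202.5 cm.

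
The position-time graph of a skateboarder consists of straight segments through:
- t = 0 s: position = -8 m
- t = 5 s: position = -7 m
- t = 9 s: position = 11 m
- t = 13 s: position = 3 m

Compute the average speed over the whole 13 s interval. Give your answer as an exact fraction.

27/13 m/s

Average speed = (total path length)/(elapsed time); on a piecewise-linear x-t graph the path length is Σ|Δx|.
0–5 s: |Δx| = |-7 − -8| = 1 m
5–9 s: |Δx| = |11 − -7| = 18 m
9–13 s: |Δx| = |3 − 11| = 8 m
Total path = 27 m; average speed = 27/13 = 27/13 m/s.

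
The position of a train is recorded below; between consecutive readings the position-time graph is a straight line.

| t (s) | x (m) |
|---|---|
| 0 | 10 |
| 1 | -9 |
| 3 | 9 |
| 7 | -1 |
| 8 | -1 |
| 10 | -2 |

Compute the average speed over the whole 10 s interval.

Average speed = (total path length)/(elapsed time); on a piecewise-linear x-t graph the path length is Σ|Δx|.
0–1 s: |Δx| = |-9 − 10| = 19 m
1–3 s: |Δx| = |9 − -9| = 18 m
3–7 s: |Δx| = |-1 − 9| = 10 m
7–8 s: |Δx| = |-1 − -1| = 0 m
8–10 s: |Δx| = |-2 − -1| = 1 m
Total path = 48 m; average speed = 48/10 = 4.8 m/s.

4.8 m/s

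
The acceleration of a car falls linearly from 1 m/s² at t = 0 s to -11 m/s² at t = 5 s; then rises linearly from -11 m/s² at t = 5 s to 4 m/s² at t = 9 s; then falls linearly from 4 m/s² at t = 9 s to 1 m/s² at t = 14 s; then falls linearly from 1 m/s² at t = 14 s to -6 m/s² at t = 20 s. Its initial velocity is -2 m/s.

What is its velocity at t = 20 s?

-43.5 m/s

Δv equals the area under the a-t graph; then v = v₀ + Δv.
0–5 s: ½(1 + -11)(5) = -25 m/s
5–9 s: ½(-11 + 4)(4) = -14 m/s
9–14 s: ½(4 + 1)(5) = 12.5 m/s
14–20 s: ½(1 + -6)(6) = -15 m/s
Δv = -41.5 m/s, so v(20) = -2 + (-41.5) = -43.5 m/s.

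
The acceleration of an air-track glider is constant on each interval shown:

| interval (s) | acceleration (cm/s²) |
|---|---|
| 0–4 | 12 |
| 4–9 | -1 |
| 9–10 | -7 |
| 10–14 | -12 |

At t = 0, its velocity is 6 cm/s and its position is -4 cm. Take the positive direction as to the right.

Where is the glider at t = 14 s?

491 cm

On each constant-a segment, Δv = aΔt and Δx = v₀Δt + ½aΔt²; chain segment to segment.
0–4 s: v starts 6 cm/s; Δx = 6·4 + ½·12·4² = 120 cm; v ends 54 cm/s.
4–9 s: v starts 54 cm/s; Δx = 54·5 + ½·-1·5² = 257.5 cm; v ends 49 cm/s.
9–10 s: v starts 49 cm/s; Δx = 49·1 + ½·-7·1² = 45.5 cm; v ends 42 cm/s.
10–14 s: v starts 42 cm/s; Δx = 42·4 + ½·-12·4² = 72 cm; v ends -6 cm/s.
x(14) = -4 + Σ Δx = 491 cm.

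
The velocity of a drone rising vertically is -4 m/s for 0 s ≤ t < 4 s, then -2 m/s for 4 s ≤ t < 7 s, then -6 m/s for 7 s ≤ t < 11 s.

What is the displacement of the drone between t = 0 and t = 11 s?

-46 m

Displacement is the signed area under the v-t curve.
0–4 s: -4 × 4 = -16 m
4–7 s: -2 × 3 = -6 m
7–11 s: -6 × 4 = -24 m
Net displacement = -46 m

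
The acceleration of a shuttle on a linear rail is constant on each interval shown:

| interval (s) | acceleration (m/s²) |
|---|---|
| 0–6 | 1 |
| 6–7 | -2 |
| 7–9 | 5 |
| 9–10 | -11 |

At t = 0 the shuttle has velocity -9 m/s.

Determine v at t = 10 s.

-6 m/s

Δv equals the area under the a-t graph; then v = v₀ + Δv.
0–6 s: 1 × 6 = 6 m/s
6–7 s: -2 × 1 = -2 m/s
7–9 s: 5 × 2 = 10 m/s
9–10 s: -11 × 1 = -11 m/s
Δv = 3 m/s, so v(10) = -9 + (3) = -6 m/s.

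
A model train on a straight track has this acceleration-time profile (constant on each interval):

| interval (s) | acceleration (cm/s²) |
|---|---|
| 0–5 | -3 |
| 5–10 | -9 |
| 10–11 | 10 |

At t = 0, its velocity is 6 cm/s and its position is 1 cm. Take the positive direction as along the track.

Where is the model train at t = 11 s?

-213 cm

On each constant-a segment, Δv = aΔt and Δx = v₀Δt + ½aΔt²; chain segment to segment.
0–5 s: v starts 6 cm/s; Δx = 6·5 + ½·-3·5² = -7.5 cm; v ends -9 cm/s.
5–10 s: v starts -9 cm/s; Δx = -9·5 + ½·-9·5² = -157.5 cm; v ends -54 cm/s.
10–11 s: v starts -54 cm/s; Δx = -54·1 + ½·10·1² = -49 cm; v ends -44 cm/s.
x(11) = 1 + Σ Δx = -213 cm.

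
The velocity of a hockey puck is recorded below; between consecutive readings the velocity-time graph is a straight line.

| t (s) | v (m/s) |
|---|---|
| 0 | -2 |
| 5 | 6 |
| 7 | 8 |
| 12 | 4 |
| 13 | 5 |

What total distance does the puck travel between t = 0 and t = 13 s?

61 m

Distance (not displacement) is the total path length: add the absolute areas under v-t.
0–5 s: v = 0 at t = 1.25 s; triangle areas 1.25 + 11.25 = 12.5 m
5–7 s: |½(6 + 8)(2)| = 14 m
7–12 s: |½(8 + 4)(5)| = 30 m
12–13 s: |½(4 + 5)(1)| = 4.5 m
Total distance = 61 m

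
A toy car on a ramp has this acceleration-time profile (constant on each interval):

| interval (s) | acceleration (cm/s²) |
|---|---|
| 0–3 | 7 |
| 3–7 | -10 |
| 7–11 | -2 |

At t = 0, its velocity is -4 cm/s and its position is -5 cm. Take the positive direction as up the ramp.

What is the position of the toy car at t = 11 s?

-105.5 cm

On each constant-a segment, Δv = aΔt and Δx = v₀Δt + ½aΔt²; chain segment to segment.
0–3 s: v starts -4 cm/s; Δx = -4·3 + ½·7·3² = 19.5 cm; v ends 17 cm/s.
3–7 s: v starts 17 cm/s; Δx = 17·4 + ½·-10·4² = -12 cm; v ends -23 cm/s.
7–11 s: v starts -23 cm/s; Δx = -23·4 + ½·-2·4² = -108 cm; v ends -31 cm/s.
x(11) = -5 + Σ Δx = -105.5 cm.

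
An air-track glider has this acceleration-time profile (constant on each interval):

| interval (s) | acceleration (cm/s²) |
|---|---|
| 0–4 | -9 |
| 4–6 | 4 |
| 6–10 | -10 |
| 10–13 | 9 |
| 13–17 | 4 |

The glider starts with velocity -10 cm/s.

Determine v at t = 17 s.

Δv equals the area under the a-t graph; then v = v₀ + Δv.
0–4 s: -9 × 4 = -36 cm/s
4–6 s: 4 × 2 = 8 cm/s
6–10 s: -10 × 4 = -40 cm/s
10–13 s: 9 × 3 = 27 cm/s
13–17 s: 4 × 4 = 16 cm/s
Δv = -25 cm/s, so v(17) = -10 + (-25) = -35 cm/s.

-35 cm/s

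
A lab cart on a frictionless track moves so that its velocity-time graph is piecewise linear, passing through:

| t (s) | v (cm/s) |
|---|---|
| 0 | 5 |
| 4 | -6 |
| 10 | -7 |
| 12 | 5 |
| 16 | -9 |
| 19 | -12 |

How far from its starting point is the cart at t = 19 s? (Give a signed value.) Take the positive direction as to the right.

Net displacement equals the area under the velocity-time graph (areas below the axis count negative).
0–4 s: ½(5 + -6)(4) = -2 cm
4–10 s: ½(-6 + -7)(6) = -39 cm
10–12 s: ½(-7 + 5)(2) = -2 cm
12–16 s: ½(5 + -9)(4) = -8 cm
16–19 s: ½(-9 + -12)(3) = -31.5 cm
Net displacement = -82.5 cm

-82.5 cm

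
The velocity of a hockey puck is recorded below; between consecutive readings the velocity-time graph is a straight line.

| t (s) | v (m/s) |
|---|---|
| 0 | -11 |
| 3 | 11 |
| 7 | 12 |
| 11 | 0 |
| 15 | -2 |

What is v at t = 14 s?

-1.5 m/s

On 11–15 s the graph is linear from 0 to -2 m/s: v(14) = 0 + (-2 − 0)·(14 − 11)/(15 − 11) = -1.5 m/s.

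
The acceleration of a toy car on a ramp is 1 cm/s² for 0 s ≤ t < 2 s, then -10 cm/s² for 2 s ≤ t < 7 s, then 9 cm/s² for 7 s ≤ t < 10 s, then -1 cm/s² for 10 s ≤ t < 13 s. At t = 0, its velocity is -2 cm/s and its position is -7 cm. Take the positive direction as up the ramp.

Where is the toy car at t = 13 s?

On each constant-a segment, Δv = aΔt and Δx = v₀Δt + ½aΔt²; chain segment to segment.
0–2 s: v starts -2 cm/s; Δx = -2·2 + ½·1·2² = -2 cm; v ends 0 cm/s.
2–7 s: v starts 0 cm/s; Δx = 0·5 + ½·-10·5² = -125 cm; v ends -50 cm/s.
7–10 s: v starts -50 cm/s; Δx = -50·3 + ½·9·3² = -109.5 cm; v ends -23 cm/s.
10–13 s: v starts -23 cm/s; Δx = -23·3 + ½·-1·3² = -73.5 cm; v ends -26 cm/s.
x(13) = -7 + Σ Δx = -317 cm.

-317 cm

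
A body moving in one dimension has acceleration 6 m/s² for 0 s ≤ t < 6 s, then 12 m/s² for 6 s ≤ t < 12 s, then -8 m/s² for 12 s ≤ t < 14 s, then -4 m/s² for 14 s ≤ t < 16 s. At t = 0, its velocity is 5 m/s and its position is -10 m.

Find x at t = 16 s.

On each constant-a segment, Δv = aΔt and Δx = v₀Δt + ½aΔt²; chain segment to segment.
0–6 s: v starts 5 m/s; Δx = 5·6 + ½·6·6² = 138 m; v ends 41 m/s.
6–12 s: v starts 41 m/s; Δx = 41·6 + ½·12·6² = 462 m; v ends 113 m/s.
12–14 s: v starts 113 m/s; Δx = 113·2 + ½·-8·2² = 210 m; v ends 97 m/s.
14–16 s: v starts 97 m/s; Δx = 97·2 + ½·-4·2² = 186 m; v ends 89 m/s.
x(16) = -10 + Σ Δx = 986 m.

986 m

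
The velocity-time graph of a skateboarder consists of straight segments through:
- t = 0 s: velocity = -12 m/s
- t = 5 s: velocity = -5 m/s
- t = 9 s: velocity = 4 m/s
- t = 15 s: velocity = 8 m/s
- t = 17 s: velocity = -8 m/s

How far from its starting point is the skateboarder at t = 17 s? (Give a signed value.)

-8.5 m

Displacement is the signed area under the v-t curve.
0–5 s: ½(-12 + -5)(5) = -42.5 m
5–9 s: ½(-5 + 4)(4) = -2 m
9–15 s: ½(4 + 8)(6) = 36 m
15–17 s: ½(8 + -8)(2) = 0 m
Net displacement = -8.5 m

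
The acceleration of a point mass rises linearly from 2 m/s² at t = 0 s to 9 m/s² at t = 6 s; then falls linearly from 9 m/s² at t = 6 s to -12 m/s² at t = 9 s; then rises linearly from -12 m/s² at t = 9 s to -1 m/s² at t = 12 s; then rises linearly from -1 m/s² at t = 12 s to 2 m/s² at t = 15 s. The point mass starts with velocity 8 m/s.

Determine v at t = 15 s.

18.5 m/s

Δv equals the area under the a-t graph; then v = v₀ + Δv.
0–6 s: ½(2 + 9)(6) = 33 m/s
6–9 s: ½(9 + -12)(3) = -4.5 m/s
9–12 s: ½(-12 + -1)(3) = -19.5 m/s
12–15 s: ½(-1 + 2)(3) = 1.5 m/s
Δv = 10.5 m/s, so v(15) = 8 + (10.5) = 18.5 m/s.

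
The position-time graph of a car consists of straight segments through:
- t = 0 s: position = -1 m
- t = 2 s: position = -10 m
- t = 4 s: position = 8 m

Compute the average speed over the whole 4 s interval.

6.75 m/s

Average speed = (total path length)/(elapsed time); on a piecewise-linear x-t graph the path length is Σ|Δx|.
0–2 s: |Δx| = |-10 − -1| = 9 m
2–4 s: |Δx| = |8 − -10| = 18 m
Total path = 27 m; average speed = 27/4 = 6.75 m/s.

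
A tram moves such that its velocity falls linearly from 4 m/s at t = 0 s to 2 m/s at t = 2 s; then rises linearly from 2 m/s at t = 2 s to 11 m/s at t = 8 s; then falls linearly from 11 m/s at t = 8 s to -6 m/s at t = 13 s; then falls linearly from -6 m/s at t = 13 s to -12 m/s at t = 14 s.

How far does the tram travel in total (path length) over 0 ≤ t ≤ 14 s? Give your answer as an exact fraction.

2621/34 m

Total distance travelled is ∫|v| dt — sum the magnitudes of each area piece.
0–2 s: |½(4 + 2)(2)| = 6 m
2–8 s: |½(2 + 11)(6)| = 39 m
8–13 s: v = 0 at t = 191/17 s; triangle areas 605/34 + 90/17 = 785/34 m
13–14 s: |½(-6 + -12)(1)| = 9 m
Total distance = 2621/34 m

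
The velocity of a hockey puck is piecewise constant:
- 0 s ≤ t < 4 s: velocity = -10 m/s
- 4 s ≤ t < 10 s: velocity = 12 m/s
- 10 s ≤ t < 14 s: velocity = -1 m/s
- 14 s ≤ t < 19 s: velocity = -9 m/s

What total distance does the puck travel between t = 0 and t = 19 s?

161 m

Total distance travelled is ∫|v| dt — sum the magnitudes of each area piece.
0–4 s: |-10| × 4 = 40 m
4–10 s: |12| × 6 = 72 m
10–14 s: |-1| × 4 = 4 m
14–19 s: |-9| × 5 = 45 m
Total distance = 161 m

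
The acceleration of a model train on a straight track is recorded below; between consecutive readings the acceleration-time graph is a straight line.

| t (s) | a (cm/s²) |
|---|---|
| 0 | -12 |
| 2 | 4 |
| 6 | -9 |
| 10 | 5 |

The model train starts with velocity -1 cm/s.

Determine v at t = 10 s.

Δv equals the area under the a-t graph; then v = v₀ + Δv.
0–2 s: ½(-12 + 4)(2) = -8 cm/s
2–6 s: ½(4 + -9)(4) = -10 cm/s
6–10 s: ½(-9 + 5)(4) = -8 cm/s
Δv = -26 cm/s, so v(10) = -1 + (-26) = -27 cm/s.

-27 cm/s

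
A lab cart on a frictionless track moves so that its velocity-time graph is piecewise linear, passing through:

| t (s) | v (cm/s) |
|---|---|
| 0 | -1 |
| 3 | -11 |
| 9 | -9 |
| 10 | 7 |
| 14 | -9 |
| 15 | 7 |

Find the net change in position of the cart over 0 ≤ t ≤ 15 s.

Net displacement equals the area under the velocity-time graph (areas below the axis count negative).
0–3 s: ½(-1 + -11)(3) = -18 cm
3–9 s: ½(-11 + -9)(6) = -60 cm
9–10 s: ½(-9 + 7)(1) = -1 cm
10–14 s: ½(7 + -9)(4) = -4 cm
14–15 s: ½(-9 + 7)(1) = -1 cm
Net displacement = -84 cm

-84 cm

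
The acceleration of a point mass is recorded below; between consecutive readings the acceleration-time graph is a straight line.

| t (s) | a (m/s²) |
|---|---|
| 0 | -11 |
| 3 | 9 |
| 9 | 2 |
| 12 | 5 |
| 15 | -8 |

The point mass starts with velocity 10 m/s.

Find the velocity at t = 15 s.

46 m/s

Δv equals the area under the a-t graph; then v = v₀ + Δv.
0–3 s: ½(-11 + 9)(3) = -3 m/s
3–9 s: ½(9 + 2)(6) = 33 m/s
9–12 s: ½(2 + 5)(3) = 10.5 m/s
12–15 s: ½(5 + -8)(3) = -4.5 m/s
Δv = 36 m/s, so v(15) = 10 + (36) = 46 m/s.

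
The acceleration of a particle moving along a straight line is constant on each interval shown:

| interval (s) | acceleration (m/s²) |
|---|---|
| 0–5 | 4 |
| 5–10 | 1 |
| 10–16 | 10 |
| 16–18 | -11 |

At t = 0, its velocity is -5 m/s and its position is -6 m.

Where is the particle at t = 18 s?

On each constant-a segment, Δv = aΔt and Δx = v₀Δt + ½aΔt²; chain segment to segment.
0–5 s: v starts -5 m/s; Δx = -5·5 + ½·4·5² = 25 m; v ends 15 m/s.
5–10 s: v starts 15 m/s; Δx = 15·5 + ½·1·5² = 87.5 m; v ends 20 m/s.
10–16 s: v starts 20 m/s; Δx = 20·6 + ½·10·6² = 300 m; v ends 80 m/s.
16–18 s: v starts 80 m/s; Δx = 80·2 + ½·-11·2² = 138 m; v ends 58 m/s.
x(18) = -6 + Σ Δx = 544.5 m.

544.5 m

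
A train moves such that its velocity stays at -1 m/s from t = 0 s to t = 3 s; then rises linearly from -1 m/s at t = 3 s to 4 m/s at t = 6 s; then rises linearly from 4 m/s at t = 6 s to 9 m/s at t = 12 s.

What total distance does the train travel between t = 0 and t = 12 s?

47.1 m

Total distance travelled is ∫|v| dt — sum the magnitudes of each area piece.
0–3 s: |-1| × 3 = 3 m
3–6 s: v = 0 at t = 3.6 s; triangle areas 0.3 + 4.8 = 5.1 m
6–12 s: |½(4 + 9)(6)| = 39 m
Total distance = 47.1 m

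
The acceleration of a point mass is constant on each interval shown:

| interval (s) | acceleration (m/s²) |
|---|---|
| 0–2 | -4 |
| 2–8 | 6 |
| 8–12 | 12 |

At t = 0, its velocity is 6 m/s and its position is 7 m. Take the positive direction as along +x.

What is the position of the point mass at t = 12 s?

On each constant-a segment, Δv = aΔt and Δx = v₀Δt + ½aΔt²; chain segment to segment.
0–2 s: v starts 6 m/s; Δx = 6·2 + ½·-4·2² = 4 m; v ends -2 m/s.
2–8 s: v starts -2 m/s; Δx = -2·6 + ½·6·6² = 96 m; v ends 34 m/s.
8–12 s: v starts 34 m/s; Δx = 34·4 + ½·12·4² = 232 m; v ends 82 m/s.
x(12) = 7 + Σ Δx = 339 m.

339 m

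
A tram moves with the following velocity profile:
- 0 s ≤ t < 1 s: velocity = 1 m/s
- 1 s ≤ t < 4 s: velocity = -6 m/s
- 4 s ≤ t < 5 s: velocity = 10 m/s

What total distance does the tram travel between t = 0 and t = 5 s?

Total distance travelled is ∫|v| dt — sum the magnitudes of each area piece.
0–1 s: |1| × 1 = 1 m
1–4 s: |-6| × 3 = 18 m
4–5 s: |10| × 1 = 10 m
Total distance = 29 m

29 m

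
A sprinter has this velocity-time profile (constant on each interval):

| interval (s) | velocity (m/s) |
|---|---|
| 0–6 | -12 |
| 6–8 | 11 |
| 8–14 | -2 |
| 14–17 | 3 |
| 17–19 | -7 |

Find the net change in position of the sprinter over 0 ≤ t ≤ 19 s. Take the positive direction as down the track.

-67 m

Net displacement equals the area under the velocity-time graph (areas below the axis count negative).
0–6 s: -12 × 6 = -72 m
6–8 s: 11 × 2 = 22 m
8–14 s: -2 × 6 = -12 m
14–17 s: 3 × 3 = 9 m
17–19 s: -7 × 2 = -14 m
Net displacement = -67 m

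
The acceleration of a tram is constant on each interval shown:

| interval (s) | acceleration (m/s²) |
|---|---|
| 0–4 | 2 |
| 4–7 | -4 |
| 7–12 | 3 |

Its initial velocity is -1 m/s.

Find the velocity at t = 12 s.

Δv equals the area under the a-t graph; then v = v₀ + Δv.
0–4 s: 2 × 4 = 8 m/s
4–7 s: -4 × 3 = -12 m/s
7–12 s: 3 × 5 = 15 m/s
Δv = 11 m/s, so v(12) = -1 + (11) = 10 m/s.

10 m/s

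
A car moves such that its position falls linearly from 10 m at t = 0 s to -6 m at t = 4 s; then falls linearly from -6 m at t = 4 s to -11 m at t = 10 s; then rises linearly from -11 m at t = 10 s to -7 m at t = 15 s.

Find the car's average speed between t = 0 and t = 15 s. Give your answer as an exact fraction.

5/3 m/s

Average speed = (total path length)/(elapsed time); on a piecewise-linear x-t graph the path length is Σ|Δx|.
0–4 s: |Δx| = |-6 − 10| = 16 m
4–10 s: |Δx| = |-11 − -6| = 5 m
10–15 s: |Δx| = |-7 − -11| = 4 m
Total path = 25 m; average speed = 25/15 = 5/3 m/s.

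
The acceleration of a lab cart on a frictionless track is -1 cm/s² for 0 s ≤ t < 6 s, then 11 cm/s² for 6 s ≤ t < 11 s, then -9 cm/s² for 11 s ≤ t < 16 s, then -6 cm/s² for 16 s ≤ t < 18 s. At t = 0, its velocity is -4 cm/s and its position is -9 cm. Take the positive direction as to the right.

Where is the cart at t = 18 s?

137 cm

On each constant-a segment, Δv = aΔt and Δx = v₀Δt + ½aΔt²; chain segment to segment.
0–6 s: v starts -4 cm/s; Δx = -4·6 + ½·-1·6² = -42 cm; v ends -10 cm/s.
6–11 s: v starts -10 cm/s; Δx = -10·5 + ½·11·5² = 87.5 cm; v ends 45 cm/s.
11–16 s: v starts 45 cm/s; Δx = 45·5 + ½·-9·5² = 112.5 cm; v ends 0 cm/s.
16–18 s: v starts 0 cm/s; Δx = 0·2 + ½·-6·2² = -12 cm; v ends -12 cm/s.
x(18) = -9 + Σ Δx = 137 cm.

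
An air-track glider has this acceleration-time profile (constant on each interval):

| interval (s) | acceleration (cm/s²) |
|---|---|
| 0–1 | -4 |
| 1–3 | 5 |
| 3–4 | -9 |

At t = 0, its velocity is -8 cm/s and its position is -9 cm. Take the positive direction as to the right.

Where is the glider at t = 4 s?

-39.5 cm

On each constant-a segment, Δv = aΔt and Δx = v₀Δt + ½aΔt²; chain segment to segment.
0–1 s: v starts -8 cm/s; Δx = -8·1 + ½·-4·1² = -10 cm; v ends -12 cm/s.
1–3 s: v starts -12 cm/s; Δx = -12·2 + ½·5·2² = -14 cm; v ends -2 cm/s.
3–4 s: v starts -2 cm/s; Δx = -2·1 + ½·-9·1² = -6.5 cm; v ends -11 cm/s.
x(4) = -9 + Σ Δx = -39.5 cm.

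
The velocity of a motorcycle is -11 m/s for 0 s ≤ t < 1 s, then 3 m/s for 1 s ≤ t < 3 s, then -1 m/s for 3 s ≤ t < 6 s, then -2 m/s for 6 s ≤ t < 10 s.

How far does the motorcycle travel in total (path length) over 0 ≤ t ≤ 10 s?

28 m

Total distance travelled is ∫|v| dt — sum the magnitudes of each area piece.
0–1 s: |-11| × 1 = 11 m
1–3 s: |3| × 2 = 6 m
3–6 s: |-1| × 3 = 3 m
6–10 s: |-2| × 4 = 8 m
Total distance = 28 m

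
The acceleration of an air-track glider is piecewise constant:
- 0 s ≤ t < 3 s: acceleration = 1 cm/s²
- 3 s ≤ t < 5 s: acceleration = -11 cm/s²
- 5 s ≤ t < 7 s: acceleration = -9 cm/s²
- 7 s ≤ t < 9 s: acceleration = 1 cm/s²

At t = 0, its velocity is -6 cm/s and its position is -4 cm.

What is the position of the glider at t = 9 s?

On each constant-a segment, Δv = aΔt and Δx = v₀Δt + ½aΔt²; chain segment to segment.
0–3 s: v starts -6 cm/s; Δx = -6·3 + ½·1·3² = -13.5 cm; v ends -3 cm/s.
3–5 s: v starts -3 cm/s; Δx = -3·2 + ½·-11·2² = -28 cm; v ends -25 cm/s.
5–7 s: v starts -25 cm/s; Δx = -25·2 + ½·-9·2² = -68 cm; v ends -43 cm/s.
7–9 s: v starts -43 cm/s; Δx = -43·2 + ½·1·2² = -84 cm; v ends -41 cm/s.
x(9) = -4 + Σ Δx = -197.5 cm.

-197.5 cm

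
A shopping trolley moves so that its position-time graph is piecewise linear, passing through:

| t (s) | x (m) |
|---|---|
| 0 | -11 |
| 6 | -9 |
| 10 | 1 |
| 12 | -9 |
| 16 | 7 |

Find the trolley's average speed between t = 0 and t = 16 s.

Average speed = (total path length)/(elapsed time); on a piecewise-linear x-t graph the path length is Σ|Δx|.
0–6 s: |Δx| = |-9 − -11| = 2 m
6–10 s: |Δx| = |1 − -9| = 10 m
10–12 s: |Δx| = |-9 − 1| = 10 m
12–16 s: |Δx| = |7 − -9| = 16 m
Total path = 38 m; average speed = 38/16 = 2.375 m/s.

2.375 m/s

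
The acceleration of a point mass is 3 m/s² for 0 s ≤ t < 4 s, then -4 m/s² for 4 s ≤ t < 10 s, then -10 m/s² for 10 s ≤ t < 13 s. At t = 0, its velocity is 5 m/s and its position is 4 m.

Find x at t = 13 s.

On each constant-a segment, Δv = aΔt and Δx = v₀Δt + ½aΔt²; chain segment to segment.
0–4 s: v starts 5 m/s; Δx = 5·4 + ½·3·4² = 44 m; v ends 17 m/s.
4–10 s: v starts 17 m/s; Δx = 17·6 + ½·-4·6² = 30 m; v ends -7 m/s.
10–13 s: v starts -7 m/s; Δx = -7·3 + ½·-10·3² = -66 m; v ends -37 m/s.
x(13) = 4 + Σ Δx = 12 m.

12 m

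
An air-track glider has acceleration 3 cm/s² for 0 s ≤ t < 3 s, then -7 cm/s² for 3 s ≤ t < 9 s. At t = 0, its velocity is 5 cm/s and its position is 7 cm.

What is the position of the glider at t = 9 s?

-6.5 cm

On each constant-a segment, Δv = aΔt and Δx = v₀Δt + ½aΔt²; chain segment to segment.
0–3 s: v starts 5 cm/s; Δx = 5·3 + ½·3·3² = 28.5 cm; v ends 14 cm/s.
3–9 s: v starts 14 cm/s; Δx = 14·6 + ½·-7·6² = -42 cm; v ends -28 cm/s.
x(9) = 7 + Σ Δx = -6.5 cm.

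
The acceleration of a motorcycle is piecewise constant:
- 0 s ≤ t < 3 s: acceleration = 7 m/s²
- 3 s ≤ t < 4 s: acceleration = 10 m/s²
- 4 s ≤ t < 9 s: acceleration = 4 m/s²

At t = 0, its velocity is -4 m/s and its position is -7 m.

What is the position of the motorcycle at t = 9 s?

On each constant-a segment, Δv = aΔt and Δx = v₀Δt + ½aΔt²; chain segment to segment.
0–3 s: v starts -4 m/s; Δx = -4·3 + ½·7·3² = 19.5 m; v ends 17 m/s.
3–4 s: v starts 17 m/s; Δx = 17·1 + ½·10·1² = 22 m; v ends 27 m/s.
4–9 s: v starts 27 m/s; Δx = 27·5 + ½·4·5² = 185 m; v ends 47 m/s.
x(9) = -7 + Σ Δx = 219.5 m.

219.5 m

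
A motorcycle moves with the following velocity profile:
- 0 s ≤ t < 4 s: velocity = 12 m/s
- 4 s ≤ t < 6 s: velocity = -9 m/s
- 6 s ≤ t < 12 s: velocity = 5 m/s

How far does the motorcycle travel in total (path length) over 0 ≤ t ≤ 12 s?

96 m

Distance (not displacement) is the total path length: add the absolute areas under v-t.
0–4 s: |12| × 4 = 48 m
4–6 s: |-9| × 2 = 18 m
6–12 s: |5| × 6 = 30 m
Total distance = 96 m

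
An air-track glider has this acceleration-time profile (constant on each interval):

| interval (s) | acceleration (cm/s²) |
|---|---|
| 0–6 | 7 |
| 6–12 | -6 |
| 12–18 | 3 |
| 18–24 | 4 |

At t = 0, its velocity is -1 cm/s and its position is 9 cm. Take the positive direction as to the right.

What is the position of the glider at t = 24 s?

561 cm

On each constant-a segment, Δv = aΔt and Δx = v₀Δt + ½aΔt²; chain segment to segment.
0–6 s: v starts -1 cm/s; Δx = -1·6 + ½·7·6² = 120 cm; v ends 41 cm/s.
6–12 s: v starts 41 cm/s; Δx = 41·6 + ½·-6·6² = 138 cm; v ends 5 cm/s.
12–18 s: v starts 5 cm/s; Δx = 5·6 + ½·3·6² = 84 cm; v ends 23 cm/s.
18–24 s: v starts 23 cm/s; Δx = 23·6 + ½·4·6² = 210 cm; v ends 47 cm/s.
x(24) = 9 + Σ Δx = 561 cm.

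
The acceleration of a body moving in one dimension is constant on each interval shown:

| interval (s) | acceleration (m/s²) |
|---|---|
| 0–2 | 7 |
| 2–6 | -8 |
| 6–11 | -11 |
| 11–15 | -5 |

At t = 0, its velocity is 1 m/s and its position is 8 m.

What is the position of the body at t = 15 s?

On each constant-a segment, Δv = aΔt and Δx = v₀Δt + ½aΔt²; chain segment to segment.
0–2 s: v starts 1 m/s; Δx = 1·2 + ½·7·2² = 16 m; v ends 15 m/s.
2–6 s: v starts 15 m/s; Δx = 15·4 + ½·-8·4² = -4 m; v ends -17 m/s.
6–11 s: v starts -17 m/s; Δx = -17·5 + ½·-11·5² = -222.5 m; v ends -72 m/s.
11–15 s: v starts -72 m/s; Δx = -72·4 + ½·-5·4² = -328 m; v ends -92 m/s.
x(15) = 8 + Σ Δx = -530.5 m.

-530.5 m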